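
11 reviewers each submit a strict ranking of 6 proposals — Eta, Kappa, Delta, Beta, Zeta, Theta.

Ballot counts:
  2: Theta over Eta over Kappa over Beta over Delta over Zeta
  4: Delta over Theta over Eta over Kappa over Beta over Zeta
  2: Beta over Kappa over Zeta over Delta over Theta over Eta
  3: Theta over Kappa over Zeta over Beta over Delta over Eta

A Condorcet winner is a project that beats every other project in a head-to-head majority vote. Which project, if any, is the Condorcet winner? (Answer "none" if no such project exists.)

Pairwise majorities:
Eta vs Kappa: 6 to 5, Eta.
Eta vs Delta: 2 to 9, Delta.
Eta vs Beta: 6 to 5, Eta.
Eta vs Zeta: 2+4 = 6 for Eta, 5 for Zeta — Eta by 6–5.
Eta vs Theta: Eta preferred on 0 ballots; Theta wins 11–0.
Kappa vs Delta: Kappa is ranked higher on 2+2+3 = 7 ballots, Delta on 4. Kappa wins 7–4.
Kappa vs Beta: 2+4+3 = 9 for Kappa, 2 for Beta — Kappa by 9–2.
Kappa vs Zeta: 11 to 0, Kappa.
Kappa vs Theta: 2 for Kappa, 9 for Theta — Theta by 9–2.
Delta vs Beta: Delta is ranked higher on 4 ballots, Beta on 7. Beta wins 7–4.
Delta vs Zeta: 2+4 = 6 for Delta, 5 for Zeta — Delta by 6–5.
Delta vs Theta: Delta is ranked higher on 4+2 = 6 ballots, Theta on 5. Delta wins 6–5.
Beta vs Zeta: 2+4+2 = 8 for Beta, 3 for Zeta — Beta by 8–3.
Beta vs Theta: 2 to 9, Theta.
Zeta vs Theta: Zeta is ranked higher on 2 ballots, Theta on 9. Theta wins 9–2.
Each project drops at least one matchup (Eta loses to Delta; Kappa loses to Eta; Delta loses to Kappa; Beta loses to Eta; Zeta loses to Eta; Theta loses to Delta); the cycle Eta → Kappa → Delta → Eta rules out a Condorcet winner.

none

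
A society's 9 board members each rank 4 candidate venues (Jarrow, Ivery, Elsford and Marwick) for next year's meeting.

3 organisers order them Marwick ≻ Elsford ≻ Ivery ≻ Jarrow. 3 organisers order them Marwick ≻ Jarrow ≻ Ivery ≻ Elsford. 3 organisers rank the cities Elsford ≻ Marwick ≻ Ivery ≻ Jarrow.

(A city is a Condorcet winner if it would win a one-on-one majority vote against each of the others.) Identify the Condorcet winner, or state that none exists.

Pairwise majorities:
Jarrow vs Ivery: Ivery, 6–3.
Jarrow–Elsford: Elsford 6–3.
Jarrow vs Marwick: Marwick, 9–0.
Ivery vs Elsford: Elsford wins 6–3.
Ivery vs Marwick: Marwick, 9–0.
Elsford–Marwick: Marwick 6–3.
Marwick defeats every rival head-to-head and is the Condorcet winner.

Marwick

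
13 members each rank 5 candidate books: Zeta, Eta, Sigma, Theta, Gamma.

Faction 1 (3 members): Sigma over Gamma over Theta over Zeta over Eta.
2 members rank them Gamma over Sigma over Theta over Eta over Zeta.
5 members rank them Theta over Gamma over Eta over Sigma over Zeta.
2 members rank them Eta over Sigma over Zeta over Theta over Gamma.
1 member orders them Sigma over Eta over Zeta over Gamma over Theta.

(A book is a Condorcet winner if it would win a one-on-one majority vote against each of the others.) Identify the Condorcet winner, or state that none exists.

Check each pair by majority over 13 ballots:
Zeta vs Eta: 3 to 10, Eta.
Zeta vs Sigma: 0 to 13, Sigma.
Zeta vs Theta: 2+1 = 3 for Zeta, 10 for Theta — Theta by 10–3.
Zeta vs Gamma: Zeta is ranked higher on 2+1 = 3 ballots, Gamma on 10. Gamma wins 10–3.
Eta vs Sigma: Eta preferred on 5+2 = 7 ballots; Eta wins 7–6.
Eta vs Theta: 2+1 = 3 for Eta, 10 for Theta — Theta by 10–3.
Eta vs Gamma: Eta is ranked higher on 2+1 = 3 ballots, Gamma on 10. Gamma wins 10–3.
Sigma vs Theta: 8 to 5, Sigma.
Sigma vs Gamma: 6 to 7, Gamma.
Theta vs Gamma: 7 to 6, Theta.
No book is unbeaten: Zeta loses to Eta; Eta loses to Theta; Sigma loses to Eta; Theta loses to Sigma; Gamma loses to Theta. In particular Eta > Sigma > Theta > Eta is a majority cycle — no Condorcet winner exists.

none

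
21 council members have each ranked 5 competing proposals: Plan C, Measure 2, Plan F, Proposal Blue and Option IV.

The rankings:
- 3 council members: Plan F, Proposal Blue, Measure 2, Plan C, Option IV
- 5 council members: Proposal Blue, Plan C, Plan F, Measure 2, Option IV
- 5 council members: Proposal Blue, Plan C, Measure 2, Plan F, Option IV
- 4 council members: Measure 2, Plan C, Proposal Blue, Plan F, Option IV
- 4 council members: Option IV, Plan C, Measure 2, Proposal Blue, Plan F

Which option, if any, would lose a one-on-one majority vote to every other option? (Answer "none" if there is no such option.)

Option IV

Pairwise majorities:
Plan C vs Measure 2: Plan C is ranked higher on 5+5+4 = 14 ballots, Measure 2 on 7. Plan C wins 14–7.
Plan C–Plan F: Plan C 18–3.
Plan C vs Proposal Blue: Plan C is ranked higher on 4+4 = 8 ballots, Proposal Blue on 13. Proposal Blue wins 13–8.
Plan C–Option IV: Plan C 17–4.
Measure 2 vs Plan F: Measure 2 is ranked higher on 5+4+4 = 13 ballots, Plan F on 8. Measure 2 wins 13–8.
Measure 2 vs Proposal Blue: Proposal Blue wins 13–8.
Measure 2 vs Option IV: Measure 2 preferred on 3+5+5+4 = 17 ballots; Measure 2 wins 17–4.
Plan F vs Proposal Blue: Proposal Blue, 18–3.
Plan F–Option IV: Plan F 17–4.
Proposal Blue vs Option IV: Proposal Blue is ranked higher on 3+5+5+4 = 17 ballots, Option IV on 4. Proposal Blue wins 17–4.
Option IV is beaten in every head-to-head and is the Condorcet loser.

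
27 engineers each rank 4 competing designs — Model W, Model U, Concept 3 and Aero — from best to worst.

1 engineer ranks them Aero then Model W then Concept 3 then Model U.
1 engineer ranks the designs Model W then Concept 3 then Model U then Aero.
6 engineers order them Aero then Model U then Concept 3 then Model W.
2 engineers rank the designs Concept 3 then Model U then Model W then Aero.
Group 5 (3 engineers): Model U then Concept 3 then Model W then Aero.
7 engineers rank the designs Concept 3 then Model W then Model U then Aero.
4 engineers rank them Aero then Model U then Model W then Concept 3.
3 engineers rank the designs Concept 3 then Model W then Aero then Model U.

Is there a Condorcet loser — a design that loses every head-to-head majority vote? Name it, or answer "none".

Head-to-head results (27 engineers):
Model W vs Model U: Model U wins 15–12.
Model W vs Concept 3: 1+1+4 = 6 for Model W, 21 for Concept 3 — Concept 3 by 21–6.
Model W vs Aero: Model W, 16–11.
Model U–Concept 3: Concept 3 14–13.
Model U vs Aero: Aero wins 14–13.
Concept 3 vs Aero: Concept 3, 16–11.
Each design has at least one pairwise win (Model W beats Aero; Model U beats Model W; Concept 3 beats Model W; Aero beats Model U) — no Condorcet loser.

none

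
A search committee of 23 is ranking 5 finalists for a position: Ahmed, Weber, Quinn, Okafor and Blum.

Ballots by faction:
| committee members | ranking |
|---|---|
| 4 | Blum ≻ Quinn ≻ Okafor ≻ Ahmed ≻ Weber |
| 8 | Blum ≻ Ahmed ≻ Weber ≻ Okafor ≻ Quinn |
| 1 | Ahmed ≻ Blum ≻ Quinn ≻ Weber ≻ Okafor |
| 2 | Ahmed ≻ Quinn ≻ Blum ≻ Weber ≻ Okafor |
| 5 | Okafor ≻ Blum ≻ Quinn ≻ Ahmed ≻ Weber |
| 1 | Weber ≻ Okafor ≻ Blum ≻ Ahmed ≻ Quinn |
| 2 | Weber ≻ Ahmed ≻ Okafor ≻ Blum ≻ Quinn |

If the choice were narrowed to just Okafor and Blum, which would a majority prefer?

Blum

Ballots ranking Okafor above Blum: 5 + 1 + 2 = 8.
Ballots ranking Blum above Okafor: 23 − 8 = 15.
Blum wins the head-to-head 15–8.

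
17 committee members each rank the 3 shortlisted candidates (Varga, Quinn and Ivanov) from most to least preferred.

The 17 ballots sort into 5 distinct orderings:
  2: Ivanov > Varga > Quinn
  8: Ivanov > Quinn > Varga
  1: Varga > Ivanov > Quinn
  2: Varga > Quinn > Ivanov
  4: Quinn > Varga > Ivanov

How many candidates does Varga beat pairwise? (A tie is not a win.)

0

Varga against each rival (17 committee members):
Varga vs Quinn: Varga is ranked higher on 2+1+2 = 5 ballots, Quinn on 12. Quinn wins 12–5.
Varga vs Ivanov: 7 to 10, Ivanov.
Varga beats no one; loses to Quinn, Ivanov — 0 pairwise wins.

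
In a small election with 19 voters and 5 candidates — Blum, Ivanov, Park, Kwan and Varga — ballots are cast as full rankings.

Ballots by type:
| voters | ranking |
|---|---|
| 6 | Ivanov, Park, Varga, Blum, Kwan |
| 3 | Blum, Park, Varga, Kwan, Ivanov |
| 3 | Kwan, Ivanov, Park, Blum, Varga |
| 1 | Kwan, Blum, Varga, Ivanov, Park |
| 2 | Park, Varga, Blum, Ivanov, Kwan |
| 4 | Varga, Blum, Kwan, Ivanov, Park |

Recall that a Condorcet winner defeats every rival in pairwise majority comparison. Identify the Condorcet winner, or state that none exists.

Check each pair by majority over 19 ballots:
Blum vs Ivanov: 3+1+2+4 = 10 for Blum, 9 for Ivanov — Blum by 10–9.
Blum vs Park: 3+1+4 = 8 for Blum, 11 for Park — Park by 11–8.
Blum vs Kwan: Blum, 15–4.
Blum vs Varga: Varga wins 12–7.
Ivanov vs Park: Ivanov, 14–5.
Ivanov vs Kwan: Kwan wins 11–8.
Ivanov vs Varga: Varga, 10–9.
Park vs Kwan: 6+3+2 = 11 for Park, 8 for Kwan — Park by 11–8.
Park vs Varga: Park wins 14–5.
Kwan vs Varga: Varga wins 15–4.
Every candidate loses at least once (Blum loses to Park; Ivanov loses to Blum; Park loses to Ivanov; Kwan loses to Blum; Varga loses to Park). The majority relation contains the cycle Blum beats Ivanov beats Park beats Blum, so there is no Condorcet winner.

none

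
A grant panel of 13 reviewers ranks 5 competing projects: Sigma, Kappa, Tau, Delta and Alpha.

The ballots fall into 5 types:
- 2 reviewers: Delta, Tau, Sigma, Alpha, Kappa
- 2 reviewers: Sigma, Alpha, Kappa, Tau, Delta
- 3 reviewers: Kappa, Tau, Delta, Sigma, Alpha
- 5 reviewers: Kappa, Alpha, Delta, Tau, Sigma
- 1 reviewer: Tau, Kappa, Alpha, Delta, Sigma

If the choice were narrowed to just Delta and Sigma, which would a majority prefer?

Ballots ranking Delta above Sigma: 2 + 3 + 5 + 1 = 11.
Ballots ranking Sigma above Delta: 13 − 11 = 2.
Delta wins the head-to-head 11–2.

Delta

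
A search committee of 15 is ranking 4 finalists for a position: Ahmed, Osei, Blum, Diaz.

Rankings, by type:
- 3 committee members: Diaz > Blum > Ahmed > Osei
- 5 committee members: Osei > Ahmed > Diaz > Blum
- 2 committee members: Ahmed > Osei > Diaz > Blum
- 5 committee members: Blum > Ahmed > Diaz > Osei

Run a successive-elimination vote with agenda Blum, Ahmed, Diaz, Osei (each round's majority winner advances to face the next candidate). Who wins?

Diaz

Round 1: Blum vs Ahmed — 8–7, Blum advances.
Round 2: Blum vs Diaz — 5–10, Diaz advances.
Round 3: Diaz vs Osei — 8–7, Diaz advances.
The agenda winner is Diaz.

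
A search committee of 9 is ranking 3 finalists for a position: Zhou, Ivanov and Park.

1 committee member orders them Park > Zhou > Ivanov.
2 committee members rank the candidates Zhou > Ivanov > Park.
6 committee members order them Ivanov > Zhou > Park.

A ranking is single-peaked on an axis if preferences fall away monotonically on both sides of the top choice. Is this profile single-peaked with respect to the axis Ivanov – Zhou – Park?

Axis positions: Ivanov=1, Zhou=2, Park=3.
Group 1 (peak Park at position 3): ranking walks positions 3-2-1, expanding outward from the peak — single-peaked.
Group 2 (peak Zhou at position 2): ranking walks positions 2-1-3, expanding outward from the peak — single-peaked.
Group 3 (peak Ivanov at position 1): ranking walks positions 1-2-3, expanding outward from the peak — single-peaked.
Every ranking is single-peaked on this axis.

yes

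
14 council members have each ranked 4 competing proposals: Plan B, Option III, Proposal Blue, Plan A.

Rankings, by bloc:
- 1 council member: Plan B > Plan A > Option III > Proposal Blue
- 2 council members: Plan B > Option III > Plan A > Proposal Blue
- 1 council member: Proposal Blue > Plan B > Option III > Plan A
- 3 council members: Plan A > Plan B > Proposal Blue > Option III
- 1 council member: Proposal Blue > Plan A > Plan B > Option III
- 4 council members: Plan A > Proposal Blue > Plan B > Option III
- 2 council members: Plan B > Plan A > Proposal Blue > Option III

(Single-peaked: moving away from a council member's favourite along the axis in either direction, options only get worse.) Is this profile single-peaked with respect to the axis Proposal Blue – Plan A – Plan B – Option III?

Axis positions: Proposal Blue=1, Plan A=2, Plan B=3, Option III=4.
Bloc 1 (peak Plan B at position 3): ranking walks positions 3-2-4-1, expanding outward from the peak — single-peaked.
Bloc 2 (peak Plan B at position 3): ranking walks positions 3-4-2-1, expanding outward from the peak — single-peaked.
Bloc 3: ranking walks positions 1-3-4-2; Plan B is ranked above Plan A even though Plan A lies between Plan B and the peak Proposal Blue on the axis — preferences dip and rise again. Not single-peaked.
Bloc 4 (peak Plan A at position 2): ranking walks positions 2-3-1-4, expanding outward from the peak — single-peaked.
Bloc 5 (peak Proposal Blue at position 1): ranking walks positions 1-2-3-4, expanding outward from the peak — single-peaked.
Bloc 6 (peak Plan A at position 2): ranking walks positions 2-1-3-4, expanding outward from the peak — single-peaked.
Bloc 7 (peak Plan B at position 3): ranking walks positions 3-2-1-4, expanding outward from the peak — single-peaked.
Bloc 3 violates single-peakedness, so the profile is not single-peaked on this axis.

no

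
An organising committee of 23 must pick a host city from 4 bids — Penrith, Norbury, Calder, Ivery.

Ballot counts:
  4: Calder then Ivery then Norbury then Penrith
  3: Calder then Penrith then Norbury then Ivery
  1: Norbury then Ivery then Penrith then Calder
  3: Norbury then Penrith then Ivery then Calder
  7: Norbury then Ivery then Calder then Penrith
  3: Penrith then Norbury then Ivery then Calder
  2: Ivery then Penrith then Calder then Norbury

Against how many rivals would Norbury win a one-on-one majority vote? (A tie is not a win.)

Norbury against each rival (23 organisers):
Norbury vs Penrith: Norbury wins 15–8.
Norbury vs Calder: 1+3+7+3 = 14 for Norbury, 9 for Calder — Norbury by 14–9.
Norbury vs Ivery: Norbury wins 17–6.
Norbury beats Penrith, Calder, Ivery — 3 pairwise wins.

3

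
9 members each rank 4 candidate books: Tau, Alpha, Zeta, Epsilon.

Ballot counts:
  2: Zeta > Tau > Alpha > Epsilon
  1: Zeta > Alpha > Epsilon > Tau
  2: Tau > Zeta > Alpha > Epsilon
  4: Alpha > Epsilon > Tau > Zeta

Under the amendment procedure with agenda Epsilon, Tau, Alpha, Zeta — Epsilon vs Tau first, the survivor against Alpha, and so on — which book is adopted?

Zeta

Round 1: Epsilon vs Tau — 5–4, Epsilon advances.
Round 2: Epsilon vs Alpha — 0–9, Alpha advances.
Round 3: Alpha vs Zeta — 4–5, Zeta advances.
The agenda winner is Zeta.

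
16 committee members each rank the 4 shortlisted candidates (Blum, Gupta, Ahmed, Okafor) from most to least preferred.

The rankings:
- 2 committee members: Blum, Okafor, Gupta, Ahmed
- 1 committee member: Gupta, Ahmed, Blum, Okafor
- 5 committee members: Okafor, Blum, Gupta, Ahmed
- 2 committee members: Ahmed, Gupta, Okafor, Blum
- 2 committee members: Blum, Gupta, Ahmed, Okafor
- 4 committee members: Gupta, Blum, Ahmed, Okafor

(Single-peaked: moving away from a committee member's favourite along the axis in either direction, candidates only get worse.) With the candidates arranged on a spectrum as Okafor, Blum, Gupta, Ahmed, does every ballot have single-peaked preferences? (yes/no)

no

Axis positions: Okafor=1, Blum=2, Gupta=3, Ahmed=4.
Ballot type 1 (peak Blum at position 2): ranking walks positions 2-1-3-4, expanding outward from the peak — single-peaked.
Ballot type 2 (peak Gupta at position 3): ranking walks positions 3-4-2-1, expanding outward from the peak — single-peaked.
Ballot type 3 (peak Okafor at position 1): ranking walks positions 1-2-3-4, expanding outward from the peak — single-peaked.
Ballot type 4: ranking walks positions 4-3-1-2; Okafor is ranked above Blum even though Blum lies between Okafor and the peak Ahmed on the axis — preferences dip and rise again. Not single-peaked.
Ballot type 5 (peak Blum at position 2): ranking walks positions 2-3-4-1, expanding outward from the peak — single-peaked.
Ballot type 6 (peak Gupta at position 3): ranking walks positions 3-2-4-1, expanding outward from the peak — single-peaked.
Ballot type 4 violates single-peakedness, so the profile is not single-peaked on this axis.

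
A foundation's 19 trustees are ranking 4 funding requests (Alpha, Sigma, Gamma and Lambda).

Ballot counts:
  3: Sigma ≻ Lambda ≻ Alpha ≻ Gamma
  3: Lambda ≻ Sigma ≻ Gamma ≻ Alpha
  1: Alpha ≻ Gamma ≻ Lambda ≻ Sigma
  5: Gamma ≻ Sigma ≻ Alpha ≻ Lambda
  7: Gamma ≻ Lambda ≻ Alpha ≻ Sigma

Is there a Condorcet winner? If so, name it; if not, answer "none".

Gamma

Check each pair by majority over 19 ballots:
Alpha–Sigma: Sigma 11–8.
Alpha vs Gamma: Gamma, 15–4.
Alpha vs Lambda: Lambda, 13–6.
Sigma vs Gamma: Gamma wins 13–6.
Sigma vs Lambda: Lambda wins 11–8.
Gamma–Lambda: Gamma 13–6.
Gamma wins every pairwise contest, so Gamma is the Condorcet winner.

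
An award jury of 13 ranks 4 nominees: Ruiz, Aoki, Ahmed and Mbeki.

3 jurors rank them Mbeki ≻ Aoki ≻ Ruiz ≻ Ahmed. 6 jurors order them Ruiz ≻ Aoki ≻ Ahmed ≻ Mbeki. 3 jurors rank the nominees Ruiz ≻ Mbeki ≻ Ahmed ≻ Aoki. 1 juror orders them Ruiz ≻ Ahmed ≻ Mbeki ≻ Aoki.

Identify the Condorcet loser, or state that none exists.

Head-to-head results (13 jurors):
Ruiz vs Aoki: 6+3+1 = 10 for Ruiz, 3 for Aoki — Ruiz by 10–3.
Ruiz vs Ahmed: 3+6+3+1 = 13 for Ruiz, 0 for Ahmed — Ruiz by 13–0.
Ruiz–Mbeki: Ruiz 10–3.
Aoki–Ahmed: Aoki 9–4.
Aoki vs Mbeki: 6 to 7, Mbeki.
Ahmed vs Mbeki: Ahmed, 7–6.
Each nominee has at least one pairwise win (Ruiz beats Aoki; Aoki beats Ahmed; Ahmed beats Mbeki; Mbeki beats Aoki) — no Condorcet loser.

none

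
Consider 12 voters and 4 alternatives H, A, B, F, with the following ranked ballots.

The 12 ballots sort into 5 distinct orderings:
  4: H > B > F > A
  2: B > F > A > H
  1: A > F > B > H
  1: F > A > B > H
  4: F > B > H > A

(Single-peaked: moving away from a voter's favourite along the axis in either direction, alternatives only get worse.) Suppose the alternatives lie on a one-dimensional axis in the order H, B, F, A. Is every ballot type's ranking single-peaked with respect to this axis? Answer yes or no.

yes

Axis positions: H=1, B=2, F=3, A=4.
Ballot type 1 (peak H at position 1): ranking walks positions 1-2-3-4, expanding outward from the peak — single-peaked.
Ballot type 2 (peak B at position 2): ranking walks positions 2-3-4-1, expanding outward from the peak — single-peaked.
Ballot type 3 (peak A at position 4): ranking walks positions 4-3-2-1, expanding outward from the peak — single-peaked.
Ballot type 4 (peak F at position 3): ranking walks positions 3-4-2-1, expanding outward from the peak — single-peaked.
Ballot type 5 (peak F at position 3): ranking walks positions 3-2-1-4, expanding outward from the peak — single-peaked.
Every ranking is single-peaked on this axis.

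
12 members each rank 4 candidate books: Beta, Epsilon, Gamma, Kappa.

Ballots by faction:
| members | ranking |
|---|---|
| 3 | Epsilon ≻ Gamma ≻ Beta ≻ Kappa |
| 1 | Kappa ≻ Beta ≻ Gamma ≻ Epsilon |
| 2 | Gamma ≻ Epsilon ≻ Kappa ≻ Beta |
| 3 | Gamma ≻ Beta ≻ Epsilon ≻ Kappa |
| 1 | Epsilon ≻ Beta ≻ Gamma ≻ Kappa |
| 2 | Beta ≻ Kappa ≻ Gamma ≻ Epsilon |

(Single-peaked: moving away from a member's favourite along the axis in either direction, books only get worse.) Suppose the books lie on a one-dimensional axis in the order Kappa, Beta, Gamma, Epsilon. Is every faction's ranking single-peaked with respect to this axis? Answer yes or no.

Axis positions: Kappa=1, Beta=2, Gamma=3, Epsilon=4.
Faction 1 (peak Epsilon at position 4): ranking walks positions 4-3-2-1, expanding outward from the peak — single-peaked.
Faction 2 (peak Kappa at position 1): ranking walks positions 1-2-3-4, expanding outward from the peak — single-peaked.
Faction 3: ranking walks positions 3-4-1-2; Kappa is ranked above Beta even though Beta lies between Kappa and the peak Gamma on the axis — preferences dip and rise again. Not single-peaked.
Faction 4 (peak Gamma at position 3): ranking walks positions 3-2-4-1, expanding outward from the peak — single-peaked.
Faction 5: ranking walks positions 4-2-3-1; Beta is ranked above Gamma even though Gamma lies between Beta and the peak Epsilon on the axis — preferences dip and rise again. Not single-peaked.
Faction 6 (peak Beta at position 2): ranking walks positions 2-1-3-4, expanding outward from the peak — single-peaked.
Faction 3 violates single-peakedness, so the profile is not single-peaked on this axis.

no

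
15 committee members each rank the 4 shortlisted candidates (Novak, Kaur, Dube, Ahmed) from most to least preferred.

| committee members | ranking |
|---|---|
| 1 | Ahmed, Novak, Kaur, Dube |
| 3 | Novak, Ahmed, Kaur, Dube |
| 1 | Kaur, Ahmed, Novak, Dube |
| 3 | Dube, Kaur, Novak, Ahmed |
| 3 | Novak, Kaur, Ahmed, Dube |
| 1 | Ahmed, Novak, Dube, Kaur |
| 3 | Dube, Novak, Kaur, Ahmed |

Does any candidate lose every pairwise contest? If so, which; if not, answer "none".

Pairwise majorities:
Novak vs Kaur: 11 to 4, Novak.
Novak vs Dube: Novak preferred on 1+3+1+3+1 = 9 ballots; Novak wins 9–6.
Novak vs Ahmed: 3+3+3+3 = 12 for Novak, 3 for Ahmed — Novak by 12–3.
Kaur vs Dube: 8 to 7, Kaur.
Kaur vs Ahmed: 1+3+3+3 = 10 for Kaur, 5 for Ahmed — Kaur by 10–5.
Dube vs Ahmed: 6 to 9, Ahmed.
Dube is beaten in every head-to-head and is the Condorcet loser.

Dube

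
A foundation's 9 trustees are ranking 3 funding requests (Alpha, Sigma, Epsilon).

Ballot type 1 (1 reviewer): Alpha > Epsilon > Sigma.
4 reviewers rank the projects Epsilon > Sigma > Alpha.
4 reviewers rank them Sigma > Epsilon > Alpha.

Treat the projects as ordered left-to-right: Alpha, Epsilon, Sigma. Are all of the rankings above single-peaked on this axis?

Axis positions: Alpha=1, Epsilon=2, Sigma=3.
Ballot type 1 (peak Alpha at position 1): ranking walks positions 1-2-3, expanding outward from the peak — single-peaked.
Ballot type 2 (peak Epsilon at position 2): ranking walks positions 2-3-1, expanding outward from the peak — single-peaked.
Ballot type 3 (peak Sigma at position 3): ranking walks positions 3-2-1, expanding outward from the peak — single-peaked.
Every ranking is single-peaked on this axis.

yes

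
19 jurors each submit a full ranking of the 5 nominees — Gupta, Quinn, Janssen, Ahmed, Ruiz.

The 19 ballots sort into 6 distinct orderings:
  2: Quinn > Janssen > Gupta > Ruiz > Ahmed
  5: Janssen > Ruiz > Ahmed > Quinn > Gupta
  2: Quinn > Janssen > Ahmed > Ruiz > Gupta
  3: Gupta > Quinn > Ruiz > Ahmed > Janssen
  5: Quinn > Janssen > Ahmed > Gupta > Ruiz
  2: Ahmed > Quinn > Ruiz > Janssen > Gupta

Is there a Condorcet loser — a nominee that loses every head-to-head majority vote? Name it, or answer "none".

Pairwise majorities:
Gupta vs Quinn: Quinn, 16–3.
Gupta vs Janssen: 3 for Gupta, 16 for Janssen — Janssen by 16–3.
Gupta vs Ahmed: Ahmed, 14–5.
Gupta vs Ruiz: Gupta is ranked higher on 2+3+5 = 10 ballots, Ruiz on 9. Gupta wins 10–9.
Quinn vs Janssen: 2+2+3+5+2 = 14 for Quinn, 5 for Janssen — Quinn by 14–5.
Quinn vs Ahmed: 12 to 7, Quinn.
Quinn–Ruiz: Quinn 14–5.
Janssen vs Ahmed: Janssen wins 14–5.
Janssen vs Ruiz: Janssen is ranked higher on 2+5+2+5 = 14 ballots, Ruiz on 5. Janssen wins 14–5.
Ahmed vs Ruiz: Ruiz wins 10–9.
No nominee is winless: Gupta beats Ruiz; Quinn beats Gupta; Janssen beats Gupta; Ahmed beats Gupta; Ruiz beats Ahmed. There is no Condorcet loser.

none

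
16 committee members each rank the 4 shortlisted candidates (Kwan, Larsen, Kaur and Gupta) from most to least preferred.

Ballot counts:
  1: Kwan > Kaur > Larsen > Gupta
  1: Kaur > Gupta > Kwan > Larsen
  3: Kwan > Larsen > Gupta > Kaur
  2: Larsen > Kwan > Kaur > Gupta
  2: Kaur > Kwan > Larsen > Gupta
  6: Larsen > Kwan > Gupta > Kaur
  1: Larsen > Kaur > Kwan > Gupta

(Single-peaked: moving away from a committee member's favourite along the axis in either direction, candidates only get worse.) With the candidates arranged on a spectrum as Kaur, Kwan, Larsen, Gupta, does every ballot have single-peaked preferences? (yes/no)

Axis positions: Kaur=1, Kwan=2, Larsen=3, Gupta=4.
Bloc 1 (peak Kwan at position 2): ranking walks positions 2-1-3-4, expanding outward from the peak — single-peaked.
Bloc 2: ranking walks positions 1-4-2-3; Gupta is ranked above Kwan even though Kwan lies between Gupta and the peak Kaur on the axis — preferences dip and rise again. Not single-peaked.
Bloc 3 (peak Kwan at position 2): ranking walks positions 2-3-4-1, expanding outward from the peak — single-peaked.
Bloc 4 (peak Larsen at position 3): ranking walks positions 3-2-1-4, expanding outward from the peak — single-peaked.
Bloc 5 (peak Kaur at position 1): ranking walks positions 1-2-3-4, expanding outward from the peak — single-peaked.
Bloc 6 (peak Larsen at position 3): ranking walks positions 3-2-4-1, expanding outward from the peak — single-peaked.
Bloc 7: ranking walks positions 3-1-2-4; Kaur is ranked above Kwan even though Kwan lies between Kaur and the peak Larsen on the axis — preferences dip and rise again. Not single-peaked.
Bloc 2 violates single-peakedness, so the profile is not single-peaked on this axis.

no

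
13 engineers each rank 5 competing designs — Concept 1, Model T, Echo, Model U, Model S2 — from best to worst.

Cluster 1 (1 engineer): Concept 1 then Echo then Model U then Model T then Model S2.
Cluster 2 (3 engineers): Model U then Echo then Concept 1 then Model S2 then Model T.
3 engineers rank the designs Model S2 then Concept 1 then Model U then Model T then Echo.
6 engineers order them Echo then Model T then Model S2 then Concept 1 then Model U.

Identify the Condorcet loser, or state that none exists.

Head-to-head results (13 engineers):
Concept 1 vs Model T: Concept 1 is ranked higher on 1+3+3 = 7 ballots, Model T on 6. Concept 1 wins 7–6.
Concept 1–Echo: Echo 9–4.
Concept 1 vs Model U: 10 to 3, Concept 1.
Concept 1 vs Model S2: 4 to 9, Model S2.
Model T–Echo: Echo 10–3.
Model T–Model U: Model U 7–6.
Model T vs Model S2: Model T is ranked higher on 1+6 = 7 ballots, Model S2 on 6. Model T wins 7–6.
Echo–Model U: Echo 7–6.
Echo vs Model S2: 10 to 3, Echo.
Model U–Model S2: Model S2 9–4.
No design is winless: Concept 1 beats Model T; Model T beats Model S2; Echo beats Concept 1; Model U beats Model T; Model S2 beats Concept 1. There is no Condorcet loser.

none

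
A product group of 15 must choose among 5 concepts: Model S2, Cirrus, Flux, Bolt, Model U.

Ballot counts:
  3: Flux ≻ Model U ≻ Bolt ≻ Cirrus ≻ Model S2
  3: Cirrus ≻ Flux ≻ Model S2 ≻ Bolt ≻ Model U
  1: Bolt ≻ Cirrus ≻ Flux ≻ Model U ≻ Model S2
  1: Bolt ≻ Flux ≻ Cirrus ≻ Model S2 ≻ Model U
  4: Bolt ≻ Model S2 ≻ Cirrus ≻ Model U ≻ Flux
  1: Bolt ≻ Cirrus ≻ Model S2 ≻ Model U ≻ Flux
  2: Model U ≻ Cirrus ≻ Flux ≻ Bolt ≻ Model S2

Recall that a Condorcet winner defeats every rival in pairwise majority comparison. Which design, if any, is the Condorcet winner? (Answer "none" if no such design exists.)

Pairwise majorities:
Model S2 vs Cirrus: Cirrus wins 11–4.
Model S2–Flux: Flux 10–5.
Model S2 vs Bolt: Bolt, 12–3.
Model S2 vs Model U: Model S2 wins 9–6.
Cirrus vs Flux: Cirrus, 11–4.
Cirrus vs Bolt: Bolt, 10–5.
Cirrus–Model U: Cirrus 10–5.
Flux vs Bolt: Flux wins 8–7.
Flux–Model U: Flux 8–7.
Bolt vs Model U: Bolt, 10–5.
Each design drops at least one matchup (Model S2 loses to Cirrus; Cirrus loses to Bolt; Flux loses to Cirrus; Bolt loses to Flux; Model U loses to Model S2); the cycle Cirrus beats Flux beats Bolt beats Cirrus rules out a Condorcet winner.

none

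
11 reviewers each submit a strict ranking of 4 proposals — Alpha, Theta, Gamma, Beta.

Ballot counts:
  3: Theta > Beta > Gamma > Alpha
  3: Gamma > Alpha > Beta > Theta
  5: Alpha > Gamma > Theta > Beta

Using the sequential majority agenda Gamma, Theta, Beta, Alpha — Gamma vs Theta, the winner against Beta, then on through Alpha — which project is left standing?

Gamma

Round 1: Gamma vs Theta — 8–3, Gamma advances.
Round 2: Gamma vs Beta — 8–3, Gamma advances.
Round 3: Gamma vs Alpha — 6–5, Gamma advances.
Gamma survives the agenda.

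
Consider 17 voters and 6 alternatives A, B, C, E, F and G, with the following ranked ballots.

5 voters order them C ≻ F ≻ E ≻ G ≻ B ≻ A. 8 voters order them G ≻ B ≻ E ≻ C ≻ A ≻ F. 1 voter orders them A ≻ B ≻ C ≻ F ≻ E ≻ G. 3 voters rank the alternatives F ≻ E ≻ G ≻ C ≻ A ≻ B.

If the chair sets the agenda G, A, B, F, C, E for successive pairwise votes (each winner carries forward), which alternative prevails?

E

Round 1: G vs A — 16–1, G advances.
Round 2: G vs B — 16–1, G advances.
Round 3: G vs F — 8–9, F advances.
Round 4: F vs C — 3–14, C advances.
Round 5: C vs E — 6–11, E advances.
The agenda winner is E.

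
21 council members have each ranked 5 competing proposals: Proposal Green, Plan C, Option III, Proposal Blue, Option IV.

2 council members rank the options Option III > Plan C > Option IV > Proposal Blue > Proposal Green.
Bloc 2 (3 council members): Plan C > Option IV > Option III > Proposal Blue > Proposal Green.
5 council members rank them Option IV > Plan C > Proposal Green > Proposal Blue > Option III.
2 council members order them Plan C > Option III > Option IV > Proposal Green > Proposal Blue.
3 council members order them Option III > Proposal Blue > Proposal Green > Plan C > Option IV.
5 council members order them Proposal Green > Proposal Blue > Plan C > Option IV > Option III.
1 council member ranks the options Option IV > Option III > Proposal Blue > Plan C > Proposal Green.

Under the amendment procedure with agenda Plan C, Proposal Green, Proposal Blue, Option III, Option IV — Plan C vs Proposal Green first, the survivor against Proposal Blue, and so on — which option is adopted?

Round 1: Plan C vs Proposal Green — 13–8, Plan C advances.
Round 2: Plan C vs Proposal Blue — 12–9, Plan C advances.
Round 3: Plan C vs Option III — 15–6, Plan C advances.
Round 4: Plan C vs Option IV — 15–6, Plan C advances.
The agenda winner is Plan C.

Plan C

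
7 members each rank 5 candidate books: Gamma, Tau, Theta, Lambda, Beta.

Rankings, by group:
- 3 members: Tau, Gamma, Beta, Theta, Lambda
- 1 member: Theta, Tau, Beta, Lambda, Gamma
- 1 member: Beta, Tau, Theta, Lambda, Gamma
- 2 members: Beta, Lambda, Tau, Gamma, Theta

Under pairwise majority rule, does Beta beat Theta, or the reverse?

Beta

Ballots ranking Beta above Theta: 3 + 1 + 2 = 6.
Ballots ranking Theta above Beta: 7 − 6 = 1.
Beta wins the head-to-head 6–1.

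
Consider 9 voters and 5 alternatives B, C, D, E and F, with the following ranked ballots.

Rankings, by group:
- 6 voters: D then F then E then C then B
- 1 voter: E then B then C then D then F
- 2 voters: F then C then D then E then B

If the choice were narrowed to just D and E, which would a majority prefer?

D

Ballots ranking D above E: 6 + 2 = 8.
Ballots ranking E above D: 9 − 8 = 1.
D wins the head-to-head 8–1.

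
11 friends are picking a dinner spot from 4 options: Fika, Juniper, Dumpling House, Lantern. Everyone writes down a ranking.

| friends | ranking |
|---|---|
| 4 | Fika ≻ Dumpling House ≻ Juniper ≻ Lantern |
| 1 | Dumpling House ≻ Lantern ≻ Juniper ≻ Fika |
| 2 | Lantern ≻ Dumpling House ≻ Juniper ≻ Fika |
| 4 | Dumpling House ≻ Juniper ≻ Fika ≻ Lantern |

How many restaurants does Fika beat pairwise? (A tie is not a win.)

1

Fika against each rival (11 friends):
Fika–Juniper: Juniper 7–4.
Fika vs Dumpling House: Dumpling House wins 7–4.
Fika vs Lantern: Fika is ranked higher on 4+4 = 8 ballots, Lantern on 3. Fika wins 8–3.
Fika beats Lantern; loses to Juniper, Dumpling House — 1 pairwise win.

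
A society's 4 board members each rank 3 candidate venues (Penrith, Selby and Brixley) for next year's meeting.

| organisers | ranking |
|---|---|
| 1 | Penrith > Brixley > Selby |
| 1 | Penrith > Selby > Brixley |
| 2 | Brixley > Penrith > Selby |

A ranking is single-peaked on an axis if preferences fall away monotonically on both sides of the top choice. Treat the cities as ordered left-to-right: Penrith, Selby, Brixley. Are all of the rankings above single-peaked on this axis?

no

Axis positions: Penrith=1, Selby=2, Brixley=3.
Type 1: ranking walks positions 1-3-2; Brixley is ranked above Selby even though Selby lies between Brixley and the peak Penrith on the axis — preferences dip and rise again. Not single-peaked.
Type 2 (peak Penrith at position 1): ranking walks positions 1-2-3, expanding outward from the peak — single-peaked.
Type 3: ranking walks positions 3-1-2; Penrith is ranked above Selby even though Selby lies between Penrith and the peak Brixley on the axis — preferences dip and rise again. Not single-peaked.
Type 1 violates single-peakedness, so the profile is not single-peaked on this axis.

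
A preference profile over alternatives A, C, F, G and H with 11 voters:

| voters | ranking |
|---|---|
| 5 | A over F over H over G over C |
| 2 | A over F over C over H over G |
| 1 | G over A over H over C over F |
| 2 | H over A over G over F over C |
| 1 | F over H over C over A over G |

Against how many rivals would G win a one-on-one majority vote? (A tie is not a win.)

G against each rival (11 voters):
G vs A: A wins 10–1.
G vs C: G wins 8–3.
G–F: F 8–3.
G–H: H 10–1.
G beats C; loses to A, F, H — 1 pairwise win.

1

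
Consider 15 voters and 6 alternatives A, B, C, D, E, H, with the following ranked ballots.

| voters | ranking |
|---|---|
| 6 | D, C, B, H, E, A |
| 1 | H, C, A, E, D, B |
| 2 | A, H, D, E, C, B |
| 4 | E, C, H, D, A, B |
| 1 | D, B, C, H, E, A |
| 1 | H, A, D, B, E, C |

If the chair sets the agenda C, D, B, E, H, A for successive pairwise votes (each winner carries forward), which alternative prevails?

H

Round 1: C vs D — 5–10, D advances.
Round 2: D vs B — 15–0, D advances.
Round 3: D vs E — 10–5, D advances.
Round 4: D vs H — 7–8, H advances.
Round 5: H vs A — 13–2, H advances.
H survives the agenda.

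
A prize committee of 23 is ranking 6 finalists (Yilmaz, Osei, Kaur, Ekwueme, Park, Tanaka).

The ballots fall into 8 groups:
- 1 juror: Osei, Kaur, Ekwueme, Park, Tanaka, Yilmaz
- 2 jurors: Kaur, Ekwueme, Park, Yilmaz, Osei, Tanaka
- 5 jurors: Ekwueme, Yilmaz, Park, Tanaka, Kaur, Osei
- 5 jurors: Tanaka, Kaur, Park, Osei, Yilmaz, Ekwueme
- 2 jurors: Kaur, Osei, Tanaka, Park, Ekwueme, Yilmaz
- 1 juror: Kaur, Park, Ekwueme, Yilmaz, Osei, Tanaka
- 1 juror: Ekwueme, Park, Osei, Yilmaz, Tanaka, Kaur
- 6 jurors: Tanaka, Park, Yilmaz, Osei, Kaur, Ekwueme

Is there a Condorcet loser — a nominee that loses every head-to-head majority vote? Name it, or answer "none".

Pairwise majorities:
Yilmaz vs Osei: Yilmaz, 14–9.
Yilmaz–Kaur: Yilmaz 12–11.
Yilmaz vs Ekwueme: Yilmaz is ranked higher on 5+6 = 11 ballots, Ekwueme on 12. Ekwueme wins 12–11.
Yilmaz vs Park: Park, 18–5.
Yilmaz vs Tanaka: 9 to 14, Tanaka.
Osei vs Kaur: 1+1+6 = 8 for Osei, 15 for Kaur — Kaur by 15–8.
Osei vs Ekwueme: Osei is ranked higher on 1+5+2+6 = 14 ballots, Ekwueme on 9. Osei wins 14–9.
Osei vs Park: Osei is ranked higher on 1+2 = 3 ballots, Park on 20. Park wins 20–3.
Osei vs Tanaka: 1+2+2+1+1 = 7 for Osei, 16 for Tanaka — Tanaka by 16–7.
Kaur vs Ekwueme: Kaur preferred on 1+2+5+2+1+6 = 17 ballots; Kaur wins 17–6.
Kaur vs Park: Park wins 12–11.
Kaur vs Tanaka: Kaur is ranked higher on 1+2+2+1 = 6 ballots, Tanaka on 17. Tanaka wins 17–6.
Ekwueme vs Park: Ekwueme is ranked higher on 1+2+5+1 = 9 ballots, Park on 14. Park wins 14–9.
Ekwueme vs Tanaka: Tanaka, 13–10.
Park vs Tanaka: Tanaka, 13–10.
Every nominee wins at least one matchup (Yilmaz beats Osei; Osei beats Ekwueme; Kaur beats Osei; Ekwueme beats Yilmaz; Park beats Yilmaz; Tanaka beats Yilmaz), so there is no Condorcet loser.

none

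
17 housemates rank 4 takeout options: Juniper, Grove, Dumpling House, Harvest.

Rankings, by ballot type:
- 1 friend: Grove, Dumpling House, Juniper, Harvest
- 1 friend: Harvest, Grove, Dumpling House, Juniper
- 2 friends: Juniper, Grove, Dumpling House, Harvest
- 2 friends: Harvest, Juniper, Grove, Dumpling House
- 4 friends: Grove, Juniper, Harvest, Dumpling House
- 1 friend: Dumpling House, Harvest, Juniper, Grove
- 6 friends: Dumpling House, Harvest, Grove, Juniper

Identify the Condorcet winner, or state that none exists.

Check each pair by majority over 17 ballots:
Juniper vs Grove: Grove wins 12–5.
Juniper vs Dumpling House: Dumpling House wins 9–8.
Juniper vs Harvest: Harvest wins 10–7.
Grove–Dumpling House: Grove 10–7.
Grove vs Harvest: Harvest, 10–7.
Dumpling House–Harvest: Dumpling House 10–7.
No restaurant is unbeaten: Juniper loses to Grove; Grove loses to Harvest; Dumpling House loses to Grove; Harvest loses to Dumpling House. In particular Grove > Dumpling House > Harvest > Grove is a majority cycle — no Condorcet winner exists.

none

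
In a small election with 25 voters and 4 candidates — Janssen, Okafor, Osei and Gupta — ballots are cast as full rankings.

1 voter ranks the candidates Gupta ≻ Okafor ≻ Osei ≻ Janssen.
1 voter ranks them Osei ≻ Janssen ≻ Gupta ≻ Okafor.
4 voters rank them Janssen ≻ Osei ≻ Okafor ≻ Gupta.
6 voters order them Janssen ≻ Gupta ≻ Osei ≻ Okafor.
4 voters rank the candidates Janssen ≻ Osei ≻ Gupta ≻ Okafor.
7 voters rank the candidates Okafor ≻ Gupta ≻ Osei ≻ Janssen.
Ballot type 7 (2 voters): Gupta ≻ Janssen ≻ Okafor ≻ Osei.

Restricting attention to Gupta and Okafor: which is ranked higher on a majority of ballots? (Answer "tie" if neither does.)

Ballots ranking Gupta above Okafor: 1 + 1 + 6 + 4 + 2 = 14.
Ballots ranking Okafor above Gupta: 25 − 14 = 11.
Gupta wins the head-to-head 14–11.

Gupta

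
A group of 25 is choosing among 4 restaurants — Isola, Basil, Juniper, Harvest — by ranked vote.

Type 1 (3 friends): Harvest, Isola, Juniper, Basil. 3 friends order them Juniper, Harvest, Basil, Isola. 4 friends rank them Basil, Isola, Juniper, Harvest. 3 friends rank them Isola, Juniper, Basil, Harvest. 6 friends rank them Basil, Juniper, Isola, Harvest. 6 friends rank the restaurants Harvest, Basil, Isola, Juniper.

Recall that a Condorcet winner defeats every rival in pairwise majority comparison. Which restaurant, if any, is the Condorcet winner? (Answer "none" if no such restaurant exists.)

Head-to-head results (25 friends):
Isola vs Basil: 6 to 19, Basil.
Isola vs Juniper: 16 to 9, Isola.
Isola vs Harvest: Isola preferred on 4+3+6 = 13 ballots; Isola wins 13–12.
Basil–Juniper: Basil 16–9.
Basil vs Harvest: 4+3+6 = 13 for Basil, 12 for Harvest — Basil by 13–12.
Juniper–Harvest: Juniper 16–9.
Basil wins every pairwise contest, so Basil is the Condorcet winner.

Basil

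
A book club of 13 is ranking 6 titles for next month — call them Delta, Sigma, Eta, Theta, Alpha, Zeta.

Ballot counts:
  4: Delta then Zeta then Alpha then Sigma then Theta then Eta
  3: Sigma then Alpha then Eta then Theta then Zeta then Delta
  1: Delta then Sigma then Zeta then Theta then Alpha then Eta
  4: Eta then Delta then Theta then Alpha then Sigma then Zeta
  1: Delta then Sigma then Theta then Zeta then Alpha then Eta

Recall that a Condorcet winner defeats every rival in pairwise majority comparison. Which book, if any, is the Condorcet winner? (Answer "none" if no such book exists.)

Pairwise majorities:
Delta vs Sigma: Delta, 10–3.
Delta vs Eta: Eta wins 7–6.
Delta vs Theta: 4+1+4+1 = 10 for Delta, 3 for Theta — Delta by 10–3.
Delta vs Alpha: Delta preferred on 4+1+4+1 = 10 ballots; Delta wins 10–3.
Delta vs Zeta: Delta is ranked higher on 4+1+4+1 = 10 ballots, Zeta on 3. Delta wins 10–3.
Sigma–Eta: Sigma 9–4.
Sigma vs Theta: Sigma preferred on 4+3+1+1 = 9 ballots; Sigma wins 9–4.
Sigma vs Alpha: Sigma preferred on 3+1+1 = 5 ballots; Alpha wins 8–5.
Sigma vs Zeta: 3+1+4+1 = 9 for Sigma, 4 for Zeta — Sigma by 9–4.
Eta vs Theta: Eta, 7–6.
Eta vs Alpha: 4 for Eta, 9 for Alpha — Alpha by 9–4.
Eta vs Zeta: 3+4 = 7 for Eta, 6 for Zeta — Eta by 7–6.
Theta vs Alpha: Alpha wins 7–6.
Theta vs Zeta: Theta wins 8–5.
Alpha vs Zeta: 3+4 = 7 for Alpha, 6 for Zeta — Alpha by 7–6.
Each book drops at least one matchup (Delta loses to Eta; Sigma loses to Delta; Eta loses to Sigma; Theta loses to Delta; Alpha loses to Delta; Zeta loses to Delta); the cycle Delta → Sigma → Eta → Delta rules out a Condorcet winner.

none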